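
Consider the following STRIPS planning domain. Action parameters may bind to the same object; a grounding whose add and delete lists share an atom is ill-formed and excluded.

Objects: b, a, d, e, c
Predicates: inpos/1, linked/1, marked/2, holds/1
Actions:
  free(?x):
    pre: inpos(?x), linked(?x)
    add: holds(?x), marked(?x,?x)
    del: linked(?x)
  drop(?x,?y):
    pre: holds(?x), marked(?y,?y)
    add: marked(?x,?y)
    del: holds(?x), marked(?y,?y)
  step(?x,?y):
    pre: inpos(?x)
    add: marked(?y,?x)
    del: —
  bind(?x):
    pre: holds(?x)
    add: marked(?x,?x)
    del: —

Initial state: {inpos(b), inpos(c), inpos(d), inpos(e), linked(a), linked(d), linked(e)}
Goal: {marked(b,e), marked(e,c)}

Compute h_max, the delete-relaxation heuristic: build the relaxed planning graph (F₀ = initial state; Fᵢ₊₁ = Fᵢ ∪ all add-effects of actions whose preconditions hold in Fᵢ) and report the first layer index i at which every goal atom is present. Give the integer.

1

F0 = init (7 atoms)
F1 = F0 ∪ {holds(d), holds(e), marked(a,b), marked(a,c), marked(a,d), marked(a,e), marked(b,b), marked(b,c), marked(b,d), marked(b,e), marked(c,b), marked(c,c), marked(c,d), marked(c,e), marked(d,b), marked(d,c), marked(d,d), marked(d,e), marked(e,b), marked(e,c), marked(e,d), marked(e,e)}  (29 atoms)
goal ⊆ F1  ⇒  h_max = 1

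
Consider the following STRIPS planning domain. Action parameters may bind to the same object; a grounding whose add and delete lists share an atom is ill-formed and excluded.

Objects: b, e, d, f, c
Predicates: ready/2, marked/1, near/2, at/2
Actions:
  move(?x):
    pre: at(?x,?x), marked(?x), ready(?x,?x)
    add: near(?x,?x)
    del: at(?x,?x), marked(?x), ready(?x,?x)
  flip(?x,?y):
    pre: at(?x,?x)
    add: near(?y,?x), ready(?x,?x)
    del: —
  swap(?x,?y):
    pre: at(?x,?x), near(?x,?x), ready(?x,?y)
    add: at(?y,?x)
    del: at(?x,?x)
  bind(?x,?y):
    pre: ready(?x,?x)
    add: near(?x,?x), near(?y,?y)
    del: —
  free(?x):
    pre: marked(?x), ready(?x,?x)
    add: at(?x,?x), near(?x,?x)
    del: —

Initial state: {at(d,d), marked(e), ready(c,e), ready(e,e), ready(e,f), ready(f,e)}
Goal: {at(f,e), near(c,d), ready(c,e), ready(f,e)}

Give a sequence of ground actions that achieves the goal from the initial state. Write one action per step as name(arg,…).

flip(d,c); free(e); swap(e,f)

1. flip(d,c)  →  {at(d,d), marked(e), near(c,d), ready(c,e), ready(d,d), ready(e,e), ready(e,f), ready(f,e)}
2. free(e)  →  {at(d,d), at(e,e), marked(e), near(c,d), near(e,e), ready(c,e), ready(d,d), ready(e,e), ready(e,f), ready(f,e)}
3. swap(e,f)  →  {at(d,d), at(f,e), marked(e), near(c,d), near(e,e), ready(c,e), ready(d,d), ready(e,e), ready(e,f), ready(f,e)}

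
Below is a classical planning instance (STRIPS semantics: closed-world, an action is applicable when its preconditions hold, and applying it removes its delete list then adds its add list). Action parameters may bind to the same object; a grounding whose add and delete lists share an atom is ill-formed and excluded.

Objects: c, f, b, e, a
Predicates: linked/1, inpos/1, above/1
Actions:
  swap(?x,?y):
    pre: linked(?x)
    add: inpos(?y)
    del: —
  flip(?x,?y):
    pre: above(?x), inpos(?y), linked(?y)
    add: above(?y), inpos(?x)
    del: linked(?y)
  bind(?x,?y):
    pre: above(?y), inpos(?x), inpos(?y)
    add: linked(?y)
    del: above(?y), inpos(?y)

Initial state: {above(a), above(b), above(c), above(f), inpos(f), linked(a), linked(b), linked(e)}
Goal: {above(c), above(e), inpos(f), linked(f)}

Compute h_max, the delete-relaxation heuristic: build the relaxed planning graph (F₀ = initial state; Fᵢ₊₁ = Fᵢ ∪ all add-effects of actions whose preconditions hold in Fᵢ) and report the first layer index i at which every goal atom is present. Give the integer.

2

F0 = init (8 atoms)
F1 = F0 ∪ {inpos(a), inpos(b), inpos(c), inpos(e), linked(f)}  (13 atoms)
F2 = F1 ∪ {above(e), linked(c)}  (15 atoms)
goal ⊆ F2  ⇒  h_max = 2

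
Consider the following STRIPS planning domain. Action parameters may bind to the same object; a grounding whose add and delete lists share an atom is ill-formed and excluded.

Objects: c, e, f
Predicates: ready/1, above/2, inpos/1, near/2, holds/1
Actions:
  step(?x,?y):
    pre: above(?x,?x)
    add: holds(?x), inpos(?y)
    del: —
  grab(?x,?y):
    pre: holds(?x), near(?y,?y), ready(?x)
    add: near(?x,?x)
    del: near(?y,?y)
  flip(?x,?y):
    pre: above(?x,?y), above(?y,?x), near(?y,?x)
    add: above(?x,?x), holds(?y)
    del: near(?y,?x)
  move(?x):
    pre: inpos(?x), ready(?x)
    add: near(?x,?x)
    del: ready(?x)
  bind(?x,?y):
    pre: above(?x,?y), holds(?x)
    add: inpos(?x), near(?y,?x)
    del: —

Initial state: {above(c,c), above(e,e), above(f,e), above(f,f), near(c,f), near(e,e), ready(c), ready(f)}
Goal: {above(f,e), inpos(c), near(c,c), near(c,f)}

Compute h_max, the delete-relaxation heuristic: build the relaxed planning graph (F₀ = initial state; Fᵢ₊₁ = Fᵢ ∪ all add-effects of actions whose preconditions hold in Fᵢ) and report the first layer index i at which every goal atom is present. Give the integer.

2

F0 = init (8 atoms)
F1 = F0 ∪ {holds(c), holds(e), holds(f), inpos(c), inpos(e), inpos(f)}  (14 atoms)
F2 = F1 ∪ {near(c,c), near(e,f), near(f,f)}  (17 atoms)
goal ⊆ F2  ⇒  h_max = 2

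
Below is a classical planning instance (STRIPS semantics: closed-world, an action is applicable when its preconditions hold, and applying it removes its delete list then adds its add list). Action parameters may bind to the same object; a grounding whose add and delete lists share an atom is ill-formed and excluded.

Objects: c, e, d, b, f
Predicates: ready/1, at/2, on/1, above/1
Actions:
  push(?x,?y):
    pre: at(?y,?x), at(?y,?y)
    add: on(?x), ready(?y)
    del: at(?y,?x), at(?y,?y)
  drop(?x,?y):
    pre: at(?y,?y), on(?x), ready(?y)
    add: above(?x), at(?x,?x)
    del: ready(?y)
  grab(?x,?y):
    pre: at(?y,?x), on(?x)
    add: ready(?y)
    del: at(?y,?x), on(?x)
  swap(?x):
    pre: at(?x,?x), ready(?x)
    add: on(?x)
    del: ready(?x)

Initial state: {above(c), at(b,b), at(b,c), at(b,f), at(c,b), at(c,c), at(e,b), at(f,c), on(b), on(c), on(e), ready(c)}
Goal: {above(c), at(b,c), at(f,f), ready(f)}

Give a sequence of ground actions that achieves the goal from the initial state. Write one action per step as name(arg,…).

1. push(f,b)  →  {above(c), at(b,c), at(c,b), at(c,c), at(e,b), at(f,c), on(b), on(c), on(e), on(f), ready(b), ready(c)}
2. drop(f,c)  →  {above(c), above(f), at(b,c), at(c,b), at(c,c), at(e,b), at(f,c), at(f,f), on(b), on(c), on(e), on(f), ready(b)}
3. grab(c,f)  →  {above(c), above(f), at(b,c), at(c,b), at(c,c), at(e,b), at(f,f), on(b), on(e), on(f), ready(b), ready(f)}

push(f,b); drop(f,c); grab(c,f)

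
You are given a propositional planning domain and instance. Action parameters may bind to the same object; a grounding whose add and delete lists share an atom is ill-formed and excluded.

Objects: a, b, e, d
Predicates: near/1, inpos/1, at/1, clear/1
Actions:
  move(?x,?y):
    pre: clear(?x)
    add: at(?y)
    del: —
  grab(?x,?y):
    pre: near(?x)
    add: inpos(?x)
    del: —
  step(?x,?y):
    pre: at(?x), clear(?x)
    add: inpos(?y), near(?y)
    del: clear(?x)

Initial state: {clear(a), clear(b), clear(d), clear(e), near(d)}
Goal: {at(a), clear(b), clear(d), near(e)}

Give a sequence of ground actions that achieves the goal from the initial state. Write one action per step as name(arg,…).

1. move(a,a)  →  {at(a), clear(a), clear(b), clear(d), clear(e), near(d)}
2. step(a,e)  →  {at(a), clear(b), clear(d), clear(e), inpos(e), near(d), near(e)}

move(a,a); step(a,e)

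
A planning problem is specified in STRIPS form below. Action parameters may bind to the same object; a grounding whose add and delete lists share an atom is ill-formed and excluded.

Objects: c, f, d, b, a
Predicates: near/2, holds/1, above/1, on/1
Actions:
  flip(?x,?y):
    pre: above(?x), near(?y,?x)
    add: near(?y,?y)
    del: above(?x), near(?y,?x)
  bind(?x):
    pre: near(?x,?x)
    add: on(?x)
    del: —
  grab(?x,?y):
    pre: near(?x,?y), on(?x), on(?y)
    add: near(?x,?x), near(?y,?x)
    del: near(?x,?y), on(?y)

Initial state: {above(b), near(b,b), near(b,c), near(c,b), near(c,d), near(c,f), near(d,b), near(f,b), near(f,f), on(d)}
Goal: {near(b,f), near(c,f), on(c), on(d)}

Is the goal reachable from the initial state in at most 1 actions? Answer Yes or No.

No

1. flip(b,c)  →  {near(b,b), near(b,c), near(c,c), near(c,d), near(c,f), near(d,b), near(f,b), near(f,f), on(d)}
2. bind(c)  →  {near(b,b), near(b,c), near(c,c), near(c,d), near(c,f), near(d,b), near(f,b), near(f,f), on(c), on(d)}
3. bind(f)  →  {near(b,b), near(b,c), near(c,c), near(c,d), near(c,f), near(d,b), near(f,b), near(f,f), on(c), on(d), on(f)}
4. bind(b)  →  {near(b,b), near(b,c), near(c,c), near(c,d), near(c,f), near(d,b), near(f,b), near(f,f), on(b), on(c), on(d), on(f)}
5. grab(f,b)  →  {near(b,b), near(b,c), near(b,f), near(c,c), near(c,d), near(c,f), near(d,b), near(f,f), on(c), on(d), on(f)}
optimal plan length = 5; 5 > 1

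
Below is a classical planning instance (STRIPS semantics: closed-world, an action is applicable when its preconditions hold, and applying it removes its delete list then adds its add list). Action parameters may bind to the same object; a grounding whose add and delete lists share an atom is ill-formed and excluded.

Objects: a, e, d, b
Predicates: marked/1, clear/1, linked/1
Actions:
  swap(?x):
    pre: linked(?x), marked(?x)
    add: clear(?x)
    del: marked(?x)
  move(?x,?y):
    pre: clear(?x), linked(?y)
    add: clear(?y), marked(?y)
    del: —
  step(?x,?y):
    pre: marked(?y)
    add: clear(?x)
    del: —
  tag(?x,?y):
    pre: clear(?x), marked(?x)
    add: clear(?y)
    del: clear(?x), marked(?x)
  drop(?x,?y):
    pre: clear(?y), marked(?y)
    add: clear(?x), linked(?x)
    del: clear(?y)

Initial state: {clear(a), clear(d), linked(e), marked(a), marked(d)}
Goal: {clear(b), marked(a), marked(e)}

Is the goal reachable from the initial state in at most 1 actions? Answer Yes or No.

1. move(a,e)  →  {clear(a), clear(d), clear(e), linked(e), marked(a), marked(d), marked(e)}
2. step(b,a)  →  {clear(a), clear(b), clear(d), clear(e), linked(e), marked(a), marked(d), marked(e)}
optimal plan length = 2; 2 > 1

No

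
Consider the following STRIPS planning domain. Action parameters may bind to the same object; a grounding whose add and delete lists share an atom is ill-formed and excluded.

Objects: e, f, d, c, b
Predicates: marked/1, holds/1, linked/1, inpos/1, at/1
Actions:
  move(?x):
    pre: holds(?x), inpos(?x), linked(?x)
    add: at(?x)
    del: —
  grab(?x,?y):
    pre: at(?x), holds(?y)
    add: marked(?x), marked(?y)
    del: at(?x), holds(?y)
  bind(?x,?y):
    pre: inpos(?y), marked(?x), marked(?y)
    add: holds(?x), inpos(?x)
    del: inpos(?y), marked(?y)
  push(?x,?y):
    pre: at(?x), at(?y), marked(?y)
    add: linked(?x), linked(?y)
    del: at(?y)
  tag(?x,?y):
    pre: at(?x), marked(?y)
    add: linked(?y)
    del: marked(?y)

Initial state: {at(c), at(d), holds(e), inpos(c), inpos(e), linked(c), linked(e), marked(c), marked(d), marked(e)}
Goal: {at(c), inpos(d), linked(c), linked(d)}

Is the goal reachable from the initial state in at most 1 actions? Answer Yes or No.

No

1. bind(d,e)  →  {at(c), at(d), holds(d), holds(e), inpos(c), inpos(d), linked(c), linked(e), marked(c), marked(d)}
2. push(d,d)  →  {at(c), holds(d), holds(e), inpos(c), inpos(d), linked(c), linked(d), linked(e), marked(c), marked(d)}
optimal plan length = 2; 2 > 1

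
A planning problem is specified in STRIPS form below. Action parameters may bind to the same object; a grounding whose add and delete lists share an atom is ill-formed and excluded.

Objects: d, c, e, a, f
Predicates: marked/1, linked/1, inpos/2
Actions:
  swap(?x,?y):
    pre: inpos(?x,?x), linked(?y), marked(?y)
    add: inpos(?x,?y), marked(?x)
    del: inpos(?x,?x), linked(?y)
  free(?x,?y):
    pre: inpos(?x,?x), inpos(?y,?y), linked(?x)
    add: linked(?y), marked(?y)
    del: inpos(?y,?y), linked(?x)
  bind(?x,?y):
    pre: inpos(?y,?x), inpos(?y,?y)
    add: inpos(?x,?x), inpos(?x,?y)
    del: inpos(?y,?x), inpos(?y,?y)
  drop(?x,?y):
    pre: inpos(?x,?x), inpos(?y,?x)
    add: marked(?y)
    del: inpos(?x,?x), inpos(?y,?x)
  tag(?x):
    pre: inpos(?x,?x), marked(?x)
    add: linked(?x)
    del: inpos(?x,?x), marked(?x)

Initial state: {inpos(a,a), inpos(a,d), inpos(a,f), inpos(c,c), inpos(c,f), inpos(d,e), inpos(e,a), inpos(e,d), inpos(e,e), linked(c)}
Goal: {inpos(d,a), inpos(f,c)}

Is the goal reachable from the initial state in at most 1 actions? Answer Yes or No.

No

1. bind(d,a)  →  {inpos(a,f), inpos(c,c), inpos(c,f), inpos(d,a), inpos(d,d), inpos(d,e), inpos(e,a), inpos(e,d), inpos(e,e), linked(c)}
2. bind(f,c)  →  {inpos(a,f), inpos(d,a), inpos(d,d), inpos(d,e), inpos(e,a), inpos(e,d), inpos(e,e), inpos(f,c), inpos(f,f), linked(c)}
optimal plan length = 2; 2 > 1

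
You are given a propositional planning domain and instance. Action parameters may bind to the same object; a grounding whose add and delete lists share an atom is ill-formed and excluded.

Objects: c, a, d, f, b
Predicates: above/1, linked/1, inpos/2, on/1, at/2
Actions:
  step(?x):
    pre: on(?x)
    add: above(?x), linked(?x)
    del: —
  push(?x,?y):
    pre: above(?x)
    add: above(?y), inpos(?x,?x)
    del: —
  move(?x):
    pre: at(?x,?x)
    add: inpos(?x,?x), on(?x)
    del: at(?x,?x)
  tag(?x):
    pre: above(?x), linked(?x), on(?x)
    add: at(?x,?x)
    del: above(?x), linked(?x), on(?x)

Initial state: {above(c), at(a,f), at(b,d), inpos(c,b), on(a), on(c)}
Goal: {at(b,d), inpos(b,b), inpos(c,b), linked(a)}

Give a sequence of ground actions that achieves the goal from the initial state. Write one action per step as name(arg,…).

1. step(a)  →  {above(a), above(c), at(a,f), at(b,d), inpos(c,b), linked(a), on(a), on(c)}
2. push(c,b)  →  {above(a), above(b), above(c), at(a,f), at(b,d), inpos(c,b), inpos(c,c), linked(a), on(a), on(c)}
3. push(b,c)  →  {above(a), above(b), above(c), at(a,f), at(b,d), inpos(b,b), inpos(c,b), inpos(c,c), linked(a), on(a), on(c)}

step(a); push(c,b); push(b,c)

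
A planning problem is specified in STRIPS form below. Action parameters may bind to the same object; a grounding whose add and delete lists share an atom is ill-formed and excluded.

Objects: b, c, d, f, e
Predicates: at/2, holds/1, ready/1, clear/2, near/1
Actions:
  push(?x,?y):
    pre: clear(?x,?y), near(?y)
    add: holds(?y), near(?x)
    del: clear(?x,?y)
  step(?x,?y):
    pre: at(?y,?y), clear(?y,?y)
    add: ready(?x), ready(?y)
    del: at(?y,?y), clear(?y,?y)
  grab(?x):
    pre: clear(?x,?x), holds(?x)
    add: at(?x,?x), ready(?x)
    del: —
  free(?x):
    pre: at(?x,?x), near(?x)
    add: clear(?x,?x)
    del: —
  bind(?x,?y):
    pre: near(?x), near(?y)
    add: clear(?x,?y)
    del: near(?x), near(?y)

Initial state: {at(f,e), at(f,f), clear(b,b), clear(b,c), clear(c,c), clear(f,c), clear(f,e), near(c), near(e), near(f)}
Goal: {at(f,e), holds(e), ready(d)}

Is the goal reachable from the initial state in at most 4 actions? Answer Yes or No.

1. push(f,e)  →  {at(f,e), at(f,f), clear(b,b), clear(b,c), clear(c,c), clear(f,c), holds(e), near(c), near(e), near(f)}
2. free(f)  →  {at(f,e), at(f,f), clear(b,b), clear(b,c), clear(c,c), clear(f,c), clear(f,f), holds(e), near(c), near(e), near(f)}
3. step(d,f)  →  {at(f,e), clear(b,b), clear(b,c), clear(c,c), clear(f,c), holds(e), near(c), near(e), near(f), ready(d), ready(f)}
optimal plan length = 3; 3 ≤ 4

Yes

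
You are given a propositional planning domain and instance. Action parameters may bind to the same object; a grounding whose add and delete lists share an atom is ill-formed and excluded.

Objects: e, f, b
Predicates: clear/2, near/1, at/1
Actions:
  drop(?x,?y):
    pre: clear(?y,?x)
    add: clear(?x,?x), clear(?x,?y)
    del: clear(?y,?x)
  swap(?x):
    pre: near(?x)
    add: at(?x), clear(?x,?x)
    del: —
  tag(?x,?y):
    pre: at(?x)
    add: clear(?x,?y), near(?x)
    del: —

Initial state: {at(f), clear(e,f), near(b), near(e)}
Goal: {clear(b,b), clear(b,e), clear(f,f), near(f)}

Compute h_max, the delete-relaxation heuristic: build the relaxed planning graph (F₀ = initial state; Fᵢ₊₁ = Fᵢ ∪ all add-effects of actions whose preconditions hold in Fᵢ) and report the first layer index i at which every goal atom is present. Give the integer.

F0 = init (4 atoms)
F1 = F0 ∪ {at(b), at(e), clear(b,b), clear(e,e), clear(f,b), clear(f,e), clear(f,f), near(f)}  (12 atoms)
F2 = F1 ∪ {clear(b,e), clear(b,f), clear(e,b)}  (15 atoms)
goal ⊆ F2  ⇒  h_max = 2

2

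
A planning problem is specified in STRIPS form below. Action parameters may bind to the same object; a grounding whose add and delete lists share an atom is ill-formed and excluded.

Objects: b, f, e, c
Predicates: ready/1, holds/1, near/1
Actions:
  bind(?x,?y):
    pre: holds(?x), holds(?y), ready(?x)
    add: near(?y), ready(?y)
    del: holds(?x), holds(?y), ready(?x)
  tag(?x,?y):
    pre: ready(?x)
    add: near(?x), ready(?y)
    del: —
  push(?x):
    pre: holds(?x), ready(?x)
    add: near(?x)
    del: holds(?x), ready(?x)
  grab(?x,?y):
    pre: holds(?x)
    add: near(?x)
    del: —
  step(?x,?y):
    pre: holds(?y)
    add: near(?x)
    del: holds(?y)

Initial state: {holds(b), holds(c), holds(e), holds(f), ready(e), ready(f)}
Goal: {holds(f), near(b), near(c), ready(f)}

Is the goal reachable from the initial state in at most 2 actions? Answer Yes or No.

Yes

1. bind(e,b)  →  {holds(c), holds(f), near(b), ready(b), ready(f)}
2. grab(c,b)  →  {holds(c), holds(f), near(b), near(c), ready(b), ready(f)}
optimal plan length = 2; 2 ≤ 2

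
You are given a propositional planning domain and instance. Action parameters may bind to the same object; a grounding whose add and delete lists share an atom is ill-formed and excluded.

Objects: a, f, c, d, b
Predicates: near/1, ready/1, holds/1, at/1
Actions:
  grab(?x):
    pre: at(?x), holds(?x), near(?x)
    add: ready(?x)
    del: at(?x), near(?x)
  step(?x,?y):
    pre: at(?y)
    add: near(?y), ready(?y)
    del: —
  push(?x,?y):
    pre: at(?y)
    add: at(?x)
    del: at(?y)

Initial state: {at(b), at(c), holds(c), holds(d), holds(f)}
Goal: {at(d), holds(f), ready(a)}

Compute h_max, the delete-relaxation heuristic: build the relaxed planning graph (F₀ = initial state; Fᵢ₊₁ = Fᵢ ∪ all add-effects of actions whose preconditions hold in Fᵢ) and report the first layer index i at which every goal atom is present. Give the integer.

F0 = init (5 atoms)
F1 = F0 ∪ {at(a), at(d), at(f), near(b), near(c), ready(b), ready(c)}  (12 atoms)
F2 = F1 ∪ {near(a), near(d), near(f), ready(a), ready(d), ready(f)}  (18 atoms)
goal ⊆ F2  ⇒  h_max = 2

2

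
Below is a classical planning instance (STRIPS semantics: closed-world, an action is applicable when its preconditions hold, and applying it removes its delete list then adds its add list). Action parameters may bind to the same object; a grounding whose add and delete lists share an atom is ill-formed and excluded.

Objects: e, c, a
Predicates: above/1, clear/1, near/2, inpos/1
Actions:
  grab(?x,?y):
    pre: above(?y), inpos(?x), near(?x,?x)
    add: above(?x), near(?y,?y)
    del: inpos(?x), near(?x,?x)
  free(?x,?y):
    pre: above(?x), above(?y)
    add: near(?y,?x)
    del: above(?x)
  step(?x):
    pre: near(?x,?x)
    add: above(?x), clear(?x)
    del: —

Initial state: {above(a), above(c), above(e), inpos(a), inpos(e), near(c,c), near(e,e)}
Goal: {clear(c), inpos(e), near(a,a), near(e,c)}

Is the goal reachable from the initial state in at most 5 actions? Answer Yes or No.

Yes

1. free(c,e)  →  {above(a), above(e), inpos(a), inpos(e), near(c,c), near(e,c), near(e,e)}
2. free(a,a)  →  {above(e), inpos(a), inpos(e), near(a,a), near(c,c), near(e,c), near(e,e)}
3. step(c)  →  {above(c), above(e), clear(c), inpos(a), inpos(e), near(a,a), near(c,c), near(e,c), near(e,e)}
optimal plan length = 3; 3 ≤ 5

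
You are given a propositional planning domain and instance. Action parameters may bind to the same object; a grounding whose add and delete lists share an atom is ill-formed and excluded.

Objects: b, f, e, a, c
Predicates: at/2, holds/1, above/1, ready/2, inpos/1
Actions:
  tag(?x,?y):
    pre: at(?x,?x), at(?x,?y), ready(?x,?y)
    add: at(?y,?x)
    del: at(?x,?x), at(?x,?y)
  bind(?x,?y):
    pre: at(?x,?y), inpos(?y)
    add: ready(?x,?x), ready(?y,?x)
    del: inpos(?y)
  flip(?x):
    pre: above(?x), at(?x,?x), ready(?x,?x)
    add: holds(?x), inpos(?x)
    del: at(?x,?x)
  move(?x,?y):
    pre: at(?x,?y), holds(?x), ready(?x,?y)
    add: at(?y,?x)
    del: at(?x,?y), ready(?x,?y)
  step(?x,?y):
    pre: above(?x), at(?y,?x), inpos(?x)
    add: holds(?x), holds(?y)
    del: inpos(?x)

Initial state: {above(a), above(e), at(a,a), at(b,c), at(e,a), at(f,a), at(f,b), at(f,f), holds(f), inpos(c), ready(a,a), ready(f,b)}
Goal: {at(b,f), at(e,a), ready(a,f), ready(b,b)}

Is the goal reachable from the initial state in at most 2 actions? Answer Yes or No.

No

1. tag(f,b)  →  {above(a), above(e), at(a,a), at(b,c), at(b,f), at(e,a), at(f,a), holds(f), inpos(c), ready(a,a), ready(f,b)}
2. bind(b,c)  →  {above(a), above(e), at(a,a), at(b,c), at(b,f), at(e,a), at(f,a), holds(f), ready(a,a), ready(b,b), ready(c,b), ready(f,b)}
3. flip(a)  →  {above(a), above(e), at(b,c), at(b,f), at(e,a), at(f,a), holds(a), holds(f), inpos(a), ready(a,a), ready(b,b), ready(c,b), ready(f,b)}
4. bind(f,a)  →  {above(a), above(e), at(b,c), at(b,f), at(e,a), at(f,a), holds(a), holds(f), ready(a,a), ready(a,f), ready(b,b), ready(c,b), ready(f,b), ready(f,f)}
optimal plan length = 4; 4 > 2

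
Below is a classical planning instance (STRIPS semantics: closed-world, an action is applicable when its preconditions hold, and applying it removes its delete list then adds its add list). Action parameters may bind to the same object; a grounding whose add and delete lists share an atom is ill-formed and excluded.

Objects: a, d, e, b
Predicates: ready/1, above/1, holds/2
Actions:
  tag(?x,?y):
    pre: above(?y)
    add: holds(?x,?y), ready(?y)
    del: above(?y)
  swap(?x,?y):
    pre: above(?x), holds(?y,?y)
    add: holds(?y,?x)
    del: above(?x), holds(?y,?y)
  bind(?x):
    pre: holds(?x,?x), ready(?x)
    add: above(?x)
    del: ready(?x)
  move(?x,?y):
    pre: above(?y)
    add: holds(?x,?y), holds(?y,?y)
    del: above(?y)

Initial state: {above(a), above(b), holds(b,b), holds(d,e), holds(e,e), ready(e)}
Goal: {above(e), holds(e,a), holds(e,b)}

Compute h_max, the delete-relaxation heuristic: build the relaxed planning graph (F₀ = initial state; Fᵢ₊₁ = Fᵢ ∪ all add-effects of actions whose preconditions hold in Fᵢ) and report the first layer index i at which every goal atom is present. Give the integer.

F0 = init (6 atoms)
F1 = F0 ∪ {above(e), holds(a,a), holds(a,b), holds(b,a), holds(d,a), holds(d,b), holds(e,a), holds(e,b), ready(a), ready(b)}  (16 atoms)
goal ⊆ F1  ⇒  h_max = 1

1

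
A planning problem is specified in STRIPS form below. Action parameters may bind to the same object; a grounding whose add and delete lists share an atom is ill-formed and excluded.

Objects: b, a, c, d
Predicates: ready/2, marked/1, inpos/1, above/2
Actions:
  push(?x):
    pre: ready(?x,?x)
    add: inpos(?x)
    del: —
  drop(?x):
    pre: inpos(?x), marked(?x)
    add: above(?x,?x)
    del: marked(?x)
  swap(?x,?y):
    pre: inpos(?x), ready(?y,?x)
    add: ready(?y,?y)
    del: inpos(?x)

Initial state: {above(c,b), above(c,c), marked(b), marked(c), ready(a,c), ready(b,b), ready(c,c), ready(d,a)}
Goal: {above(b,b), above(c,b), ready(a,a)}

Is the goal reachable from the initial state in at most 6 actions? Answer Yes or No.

Yes

1. push(b)  →  {above(c,b), above(c,c), inpos(b), marked(b), marked(c), ready(a,c), ready(b,b), ready(c,c), ready(d,a)}
2. push(c)  →  {above(c,b), above(c,c), inpos(b), inpos(c), marked(b), marked(c), ready(a,c), ready(b,b), ready(c,c), ready(d,a)}
3. drop(b)  →  {above(b,b), above(c,b), above(c,c), inpos(b), inpos(c), marked(c), ready(a,c), ready(b,b), ready(c,c), ready(d,a)}
4. swap(c,a)  →  {above(b,b), above(c,b), above(c,c), inpos(b), marked(c), ready(a,a), ready(a,c), ready(b,b), ready(c,c), ready(d,a)}
optimal plan length = 4; 4 ≤ 6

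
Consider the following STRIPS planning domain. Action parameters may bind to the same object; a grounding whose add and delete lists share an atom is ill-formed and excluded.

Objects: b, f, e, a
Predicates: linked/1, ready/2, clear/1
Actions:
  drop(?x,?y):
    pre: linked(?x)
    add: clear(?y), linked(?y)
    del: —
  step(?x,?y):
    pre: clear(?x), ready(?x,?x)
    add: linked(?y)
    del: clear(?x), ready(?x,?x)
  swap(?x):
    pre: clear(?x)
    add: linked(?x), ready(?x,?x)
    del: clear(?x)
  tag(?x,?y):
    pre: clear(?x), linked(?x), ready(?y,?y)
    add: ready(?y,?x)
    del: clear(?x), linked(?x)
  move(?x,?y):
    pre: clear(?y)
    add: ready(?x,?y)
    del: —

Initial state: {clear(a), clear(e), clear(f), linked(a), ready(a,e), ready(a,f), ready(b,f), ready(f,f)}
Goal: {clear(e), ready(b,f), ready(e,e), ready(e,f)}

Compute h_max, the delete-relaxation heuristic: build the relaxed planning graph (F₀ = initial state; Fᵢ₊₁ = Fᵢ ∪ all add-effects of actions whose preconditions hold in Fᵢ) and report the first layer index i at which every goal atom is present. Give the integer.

1

F0 = init (8 atoms)
F1 = F0 ∪ {clear(b), linked(b), linked(e), linked(f), ready(a,a), ready(b,a), ready(b,e), ready(e,a), ready(e,e), ready(e,f), ready(f,a), ready(f,e)}  (20 atoms)
goal ⊆ F1  ⇒  h_max = 1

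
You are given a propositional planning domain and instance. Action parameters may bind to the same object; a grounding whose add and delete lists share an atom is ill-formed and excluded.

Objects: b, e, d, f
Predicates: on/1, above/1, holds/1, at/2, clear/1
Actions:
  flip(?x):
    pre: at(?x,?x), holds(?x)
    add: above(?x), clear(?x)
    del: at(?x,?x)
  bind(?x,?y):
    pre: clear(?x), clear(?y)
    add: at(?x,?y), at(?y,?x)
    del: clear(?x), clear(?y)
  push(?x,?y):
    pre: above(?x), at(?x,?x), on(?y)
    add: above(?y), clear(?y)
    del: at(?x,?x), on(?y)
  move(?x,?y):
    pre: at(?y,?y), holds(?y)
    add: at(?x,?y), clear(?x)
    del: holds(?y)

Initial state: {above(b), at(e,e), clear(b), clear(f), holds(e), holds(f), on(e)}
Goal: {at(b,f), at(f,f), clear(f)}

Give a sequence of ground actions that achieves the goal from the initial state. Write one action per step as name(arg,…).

bind(f,f); move(b,f); move(f,e)

1. bind(f,f)  →  {above(b), at(e,e), at(f,f), clear(b), holds(e), holds(f), on(e)}
2. move(b,f)  →  {above(b), at(b,f), at(e,e), at(f,f), clear(b), holds(e), on(e)}
3. move(f,e)  →  {above(b), at(b,f), at(e,e), at(f,e), at(f,f), clear(b), clear(f), on(e)}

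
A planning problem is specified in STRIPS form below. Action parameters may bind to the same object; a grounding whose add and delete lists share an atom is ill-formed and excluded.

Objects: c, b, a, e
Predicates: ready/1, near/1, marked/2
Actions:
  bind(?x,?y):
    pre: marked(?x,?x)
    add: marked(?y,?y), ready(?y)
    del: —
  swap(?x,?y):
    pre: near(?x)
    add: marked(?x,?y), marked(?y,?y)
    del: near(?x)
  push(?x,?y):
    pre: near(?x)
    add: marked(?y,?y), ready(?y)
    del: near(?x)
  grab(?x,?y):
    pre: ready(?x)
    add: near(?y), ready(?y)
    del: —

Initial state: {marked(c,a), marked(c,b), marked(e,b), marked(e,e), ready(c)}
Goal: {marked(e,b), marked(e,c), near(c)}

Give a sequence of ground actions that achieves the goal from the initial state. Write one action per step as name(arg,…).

1. grab(c,c)  →  {marked(c,a), marked(c,b), marked(e,b), marked(e,e), near(c), ready(c)}
2. grab(c,e)  →  {marked(c,a), marked(c,b), marked(e,b), marked(e,e), near(c), near(e), ready(c), ready(e)}
3. swap(e,c)  →  {marked(c,a), marked(c,b), marked(c,c), marked(e,b), marked(e,c), marked(e,e), near(c), ready(c), ready(e)}

grab(c,c); grab(c,e); swap(e,c)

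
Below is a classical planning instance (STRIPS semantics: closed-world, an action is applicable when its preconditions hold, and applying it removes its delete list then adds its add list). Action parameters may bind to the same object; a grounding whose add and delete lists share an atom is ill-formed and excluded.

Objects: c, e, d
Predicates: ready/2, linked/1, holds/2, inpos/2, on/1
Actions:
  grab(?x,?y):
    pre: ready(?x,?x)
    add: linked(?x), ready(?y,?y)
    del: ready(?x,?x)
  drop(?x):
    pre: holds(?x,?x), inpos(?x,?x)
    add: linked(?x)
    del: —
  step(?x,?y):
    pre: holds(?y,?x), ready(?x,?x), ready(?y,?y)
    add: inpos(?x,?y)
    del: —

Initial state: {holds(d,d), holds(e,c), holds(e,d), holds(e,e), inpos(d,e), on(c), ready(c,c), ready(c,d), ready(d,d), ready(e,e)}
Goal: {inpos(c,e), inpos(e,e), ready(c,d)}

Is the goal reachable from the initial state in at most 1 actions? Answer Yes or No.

No

1. step(c,e)  →  {holds(d,d), holds(e,c), holds(e,d), holds(e,e), inpos(c,e), inpos(d,e), on(c), ready(c,c), ready(c,d), ready(d,d), ready(e,e)}
2. step(e,e)  →  {holds(d,d), holds(e,c), holds(e,d), holds(e,e), inpos(c,e), inpos(d,e), inpos(e,e), on(c), ready(c,c), ready(c,d), ready(d,d), ready(e,e)}
optimal plan length = 2; 2 > 1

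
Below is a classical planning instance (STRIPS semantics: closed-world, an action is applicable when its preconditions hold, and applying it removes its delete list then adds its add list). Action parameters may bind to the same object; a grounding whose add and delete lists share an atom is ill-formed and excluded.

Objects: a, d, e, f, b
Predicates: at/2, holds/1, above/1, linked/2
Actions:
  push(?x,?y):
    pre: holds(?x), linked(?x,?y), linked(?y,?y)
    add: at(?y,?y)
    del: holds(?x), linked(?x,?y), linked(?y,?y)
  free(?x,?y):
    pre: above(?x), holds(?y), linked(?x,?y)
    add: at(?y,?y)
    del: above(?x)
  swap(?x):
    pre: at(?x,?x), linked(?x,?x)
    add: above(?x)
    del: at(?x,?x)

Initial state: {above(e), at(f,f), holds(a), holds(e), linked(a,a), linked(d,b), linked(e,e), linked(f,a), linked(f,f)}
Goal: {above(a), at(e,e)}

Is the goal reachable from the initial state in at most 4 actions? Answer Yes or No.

Yes

1. push(e,e)  →  {above(e), at(e,e), at(f,f), holds(a), linked(a,a), linked(d,b), linked(f,a), linked(f,f)}
2. swap(f)  →  {above(e), above(f), at(e,e), holds(a), linked(a,a), linked(d,b), linked(f,a), linked(f,f)}
3. free(f,a)  →  {above(e), at(a,a), at(e,e), holds(a), linked(a,a), linked(d,b), linked(f,a), linked(f,f)}
4. swap(a)  →  {above(a), above(e), at(e,e), holds(a), linked(a,a), linked(d,b), linked(f,a), linked(f,f)}
optimal plan length = 4; 4 ≤ 4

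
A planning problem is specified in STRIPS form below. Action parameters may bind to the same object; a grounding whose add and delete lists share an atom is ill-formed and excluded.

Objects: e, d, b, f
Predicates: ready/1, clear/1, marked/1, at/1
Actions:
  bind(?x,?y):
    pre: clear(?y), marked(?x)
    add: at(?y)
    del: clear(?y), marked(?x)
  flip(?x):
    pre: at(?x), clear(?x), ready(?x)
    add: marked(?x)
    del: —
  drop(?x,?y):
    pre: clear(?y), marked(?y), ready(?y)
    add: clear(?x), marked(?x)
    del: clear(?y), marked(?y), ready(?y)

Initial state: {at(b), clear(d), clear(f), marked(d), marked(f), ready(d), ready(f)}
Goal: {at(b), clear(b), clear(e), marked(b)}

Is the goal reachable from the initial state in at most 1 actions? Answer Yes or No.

No

1. drop(e,d)  →  {at(b), clear(e), clear(f), marked(e), marked(f), ready(f)}
2. drop(b,f)  →  {at(b), clear(b), clear(e), marked(b), marked(e)}
optimal plan length = 2; 2 > 1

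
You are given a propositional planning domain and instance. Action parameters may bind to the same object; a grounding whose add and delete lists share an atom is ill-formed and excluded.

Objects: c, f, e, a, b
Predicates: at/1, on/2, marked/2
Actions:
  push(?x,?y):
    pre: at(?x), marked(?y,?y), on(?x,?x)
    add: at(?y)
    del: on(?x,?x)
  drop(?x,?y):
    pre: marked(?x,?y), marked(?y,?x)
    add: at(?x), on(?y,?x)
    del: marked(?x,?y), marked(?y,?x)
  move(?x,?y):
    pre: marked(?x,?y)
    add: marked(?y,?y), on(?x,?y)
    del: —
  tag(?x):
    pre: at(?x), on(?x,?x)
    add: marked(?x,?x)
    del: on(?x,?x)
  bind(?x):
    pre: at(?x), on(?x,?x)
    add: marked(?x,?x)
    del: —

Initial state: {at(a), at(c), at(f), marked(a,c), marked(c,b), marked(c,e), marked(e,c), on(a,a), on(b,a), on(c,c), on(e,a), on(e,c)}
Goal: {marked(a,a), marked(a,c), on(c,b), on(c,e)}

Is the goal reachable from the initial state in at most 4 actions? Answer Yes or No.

1. drop(e,c)  →  {at(a), at(c), at(e), at(f), marked(a,c), marked(c,b), on(a,a), on(b,a), on(c,c), on(c,e), on(e,a), on(e,c)}
2. move(c,b)  →  {at(a), at(c), at(e), at(f), marked(a,c), marked(b,b), marked(c,b), on(a,a), on(b,a), on(c,b), on(c,c), on(c,e), on(e,a), on(e,c)}
3. tag(a)  →  {at(a), at(c), at(e), at(f), marked(a,a), marked(a,c), marked(b,b), marked(c,b), on(b,a), on(c,b), on(c,c), on(c,e), on(e,a), on(e,c)}
optimal plan length = 3; 3 ≤ 4

Yes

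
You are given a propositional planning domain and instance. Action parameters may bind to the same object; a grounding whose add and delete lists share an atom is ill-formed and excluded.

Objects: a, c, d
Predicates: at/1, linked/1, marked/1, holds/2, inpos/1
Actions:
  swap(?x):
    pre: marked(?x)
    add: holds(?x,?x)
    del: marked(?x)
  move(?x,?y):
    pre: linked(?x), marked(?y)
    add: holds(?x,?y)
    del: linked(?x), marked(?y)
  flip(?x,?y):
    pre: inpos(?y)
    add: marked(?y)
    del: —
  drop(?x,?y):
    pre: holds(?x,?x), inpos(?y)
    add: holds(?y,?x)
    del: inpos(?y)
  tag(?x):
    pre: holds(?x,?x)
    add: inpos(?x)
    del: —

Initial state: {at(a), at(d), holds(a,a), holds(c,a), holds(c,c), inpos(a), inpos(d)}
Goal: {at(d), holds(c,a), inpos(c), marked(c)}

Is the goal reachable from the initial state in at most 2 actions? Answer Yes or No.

Yes

1. tag(c)  →  {at(a), at(d), holds(a,a), holds(c,a), holds(c,c), inpos(a), inpos(c), inpos(d)}
2. flip(a,c)  →  {at(a), at(d), holds(a,a), holds(c,a), holds(c,c), inpos(a), inpos(c), inpos(d), marked(c)}
optimal plan length = 2; 2 ≤ 2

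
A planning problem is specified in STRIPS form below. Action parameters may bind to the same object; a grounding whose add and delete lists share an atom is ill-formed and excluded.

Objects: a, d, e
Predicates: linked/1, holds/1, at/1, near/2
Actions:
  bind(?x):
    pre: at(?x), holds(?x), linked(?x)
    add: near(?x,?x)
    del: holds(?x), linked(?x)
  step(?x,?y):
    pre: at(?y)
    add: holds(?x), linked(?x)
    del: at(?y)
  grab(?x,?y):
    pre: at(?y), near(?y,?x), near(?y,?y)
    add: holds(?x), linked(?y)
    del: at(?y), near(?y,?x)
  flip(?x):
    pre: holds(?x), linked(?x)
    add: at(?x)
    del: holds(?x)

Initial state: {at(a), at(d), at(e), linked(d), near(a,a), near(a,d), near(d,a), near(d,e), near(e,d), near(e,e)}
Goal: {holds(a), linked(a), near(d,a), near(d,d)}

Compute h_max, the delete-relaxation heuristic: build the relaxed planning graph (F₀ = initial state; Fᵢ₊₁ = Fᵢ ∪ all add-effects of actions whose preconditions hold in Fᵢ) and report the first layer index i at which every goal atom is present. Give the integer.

F0 = init (10 atoms)
F1 = F0 ∪ {holds(a), holds(d), holds(e), linked(a), linked(e)}  (15 atoms)
F2 = F1 ∪ {near(d,d)}  (16 atoms)
goal ⊆ F2  ⇒  h_max = 2

2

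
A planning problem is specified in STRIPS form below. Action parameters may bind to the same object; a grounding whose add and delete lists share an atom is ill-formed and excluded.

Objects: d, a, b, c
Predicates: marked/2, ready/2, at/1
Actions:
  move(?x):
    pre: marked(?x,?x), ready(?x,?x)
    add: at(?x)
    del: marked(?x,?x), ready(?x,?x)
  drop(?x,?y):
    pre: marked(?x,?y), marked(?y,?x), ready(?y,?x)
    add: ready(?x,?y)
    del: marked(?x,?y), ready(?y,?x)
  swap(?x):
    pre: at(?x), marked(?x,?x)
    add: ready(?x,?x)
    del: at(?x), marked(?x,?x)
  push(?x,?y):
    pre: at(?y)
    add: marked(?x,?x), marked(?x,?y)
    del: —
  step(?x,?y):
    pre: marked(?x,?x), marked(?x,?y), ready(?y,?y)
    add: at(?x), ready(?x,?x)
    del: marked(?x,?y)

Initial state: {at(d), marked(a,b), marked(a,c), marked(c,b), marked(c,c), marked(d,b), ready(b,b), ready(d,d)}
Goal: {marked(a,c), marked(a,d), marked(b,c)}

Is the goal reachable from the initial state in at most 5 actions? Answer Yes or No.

1. push(a,d)  →  {at(d), marked(a,a), marked(a,b), marked(a,c), marked(a,d), marked(c,b), marked(c,c), marked(d,b), ready(b,b), ready(d,d)}
2. step(c,b)  →  {at(c), at(d), marked(a,a), marked(a,b), marked(a,c), marked(a,d), marked(c,c), marked(d,b), ready(b,b), ready(c,c), ready(d,d)}
3. push(b,c)  →  {at(c), at(d), marked(a,a), marked(a,b), marked(a,c), marked(a,d), marked(b,b), marked(b,c), marked(c,c), marked(d,b), ready(b,b), ready(c,c), ready(d,d)}
optimal plan length = 3; 3 ≤ 5

Yes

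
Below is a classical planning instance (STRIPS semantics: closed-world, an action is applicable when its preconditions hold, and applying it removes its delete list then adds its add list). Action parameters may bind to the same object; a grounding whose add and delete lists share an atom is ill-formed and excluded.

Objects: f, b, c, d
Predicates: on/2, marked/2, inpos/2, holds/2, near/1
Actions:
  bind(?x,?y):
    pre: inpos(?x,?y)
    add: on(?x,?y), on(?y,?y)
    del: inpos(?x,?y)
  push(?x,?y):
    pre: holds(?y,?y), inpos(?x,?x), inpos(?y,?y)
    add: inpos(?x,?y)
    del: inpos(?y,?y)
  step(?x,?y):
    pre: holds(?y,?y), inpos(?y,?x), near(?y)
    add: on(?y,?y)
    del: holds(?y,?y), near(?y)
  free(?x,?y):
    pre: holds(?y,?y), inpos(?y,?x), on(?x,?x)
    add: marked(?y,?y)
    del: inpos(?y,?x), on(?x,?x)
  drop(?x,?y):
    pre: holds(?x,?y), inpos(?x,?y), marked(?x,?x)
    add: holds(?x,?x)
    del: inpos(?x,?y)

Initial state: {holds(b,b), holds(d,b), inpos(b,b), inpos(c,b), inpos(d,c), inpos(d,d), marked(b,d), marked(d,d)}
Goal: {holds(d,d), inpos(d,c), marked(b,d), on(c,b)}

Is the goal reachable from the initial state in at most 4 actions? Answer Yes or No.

Yes

1. bind(c,b)  →  {holds(b,b), holds(d,b), inpos(b,b), inpos(d,c), inpos(d,d), marked(b,d), marked(d,d), on(b,b), on(c,b)}
2. push(d,b)  →  {holds(b,b), holds(d,b), inpos(d,b), inpos(d,c), inpos(d,d), marked(b,d), marked(d,d), on(b,b), on(c,b)}
3. drop(d,b)  →  {holds(b,b), holds(d,b), holds(d,d), inpos(d,c), inpos(d,d), marked(b,d), marked(d,d), on(b,b), on(c,b)}
optimal plan length = 3; 3 ≤ 4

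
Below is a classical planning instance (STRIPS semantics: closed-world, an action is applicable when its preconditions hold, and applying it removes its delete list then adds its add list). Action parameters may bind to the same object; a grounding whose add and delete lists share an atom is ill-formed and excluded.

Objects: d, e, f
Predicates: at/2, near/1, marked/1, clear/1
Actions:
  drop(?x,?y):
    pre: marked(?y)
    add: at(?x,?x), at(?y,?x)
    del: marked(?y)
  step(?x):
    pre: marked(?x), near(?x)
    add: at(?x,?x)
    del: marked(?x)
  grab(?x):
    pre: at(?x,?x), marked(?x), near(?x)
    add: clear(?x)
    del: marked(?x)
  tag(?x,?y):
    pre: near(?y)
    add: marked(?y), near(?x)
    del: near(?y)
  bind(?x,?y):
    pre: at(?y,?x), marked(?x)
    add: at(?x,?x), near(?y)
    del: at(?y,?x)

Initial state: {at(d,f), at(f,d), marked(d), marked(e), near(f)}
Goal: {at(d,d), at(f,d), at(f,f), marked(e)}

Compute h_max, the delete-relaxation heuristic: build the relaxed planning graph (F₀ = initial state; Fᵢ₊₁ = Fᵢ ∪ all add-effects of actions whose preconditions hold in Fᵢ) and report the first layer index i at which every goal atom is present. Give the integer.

1

F0 = init (5 atoms)
F1 = F0 ∪ {at(d,d), at(d,e), at(e,d), at(e,e), at(e,f), at(f,f), marked(f), near(d), near(e)}  (14 atoms)
goal ⊆ F1  ⇒  h_max = 1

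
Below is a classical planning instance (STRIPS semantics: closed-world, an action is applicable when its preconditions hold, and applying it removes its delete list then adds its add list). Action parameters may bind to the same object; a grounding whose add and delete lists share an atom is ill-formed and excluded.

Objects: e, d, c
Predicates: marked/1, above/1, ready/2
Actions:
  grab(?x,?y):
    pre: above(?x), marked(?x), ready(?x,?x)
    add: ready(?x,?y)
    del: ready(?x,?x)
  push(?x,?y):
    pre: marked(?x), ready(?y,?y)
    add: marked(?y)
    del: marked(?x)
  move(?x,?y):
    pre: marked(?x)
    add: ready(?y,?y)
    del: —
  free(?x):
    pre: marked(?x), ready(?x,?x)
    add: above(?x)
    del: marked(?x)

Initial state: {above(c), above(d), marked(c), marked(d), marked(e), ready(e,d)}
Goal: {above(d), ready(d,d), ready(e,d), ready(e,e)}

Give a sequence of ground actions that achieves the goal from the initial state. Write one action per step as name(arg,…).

1. move(e,e)  →  {above(c), above(d), marked(c), marked(d), marked(e), ready(e,d), ready(e,e)}
2. move(e,d)  →  {above(c), above(d), marked(c), marked(d), marked(e), ready(d,d), ready(e,d), ready(e,e)}

move(e,e); move(e,d)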